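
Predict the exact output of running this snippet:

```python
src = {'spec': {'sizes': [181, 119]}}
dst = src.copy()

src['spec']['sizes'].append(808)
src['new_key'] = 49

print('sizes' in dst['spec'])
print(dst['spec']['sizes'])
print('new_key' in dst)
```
True
[181, 119, 808]
False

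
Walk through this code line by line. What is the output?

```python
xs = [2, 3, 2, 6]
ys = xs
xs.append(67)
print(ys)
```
[2, 3, 2, 6, 67]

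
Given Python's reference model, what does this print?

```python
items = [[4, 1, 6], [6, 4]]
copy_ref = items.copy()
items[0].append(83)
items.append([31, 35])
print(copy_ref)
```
[[4, 1, 6, 83], [6, 4]]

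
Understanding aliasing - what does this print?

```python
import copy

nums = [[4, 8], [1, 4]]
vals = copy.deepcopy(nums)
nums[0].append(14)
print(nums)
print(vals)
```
[[4, 8, 14], [1, 4]]
[[4, 8], [1, 4]]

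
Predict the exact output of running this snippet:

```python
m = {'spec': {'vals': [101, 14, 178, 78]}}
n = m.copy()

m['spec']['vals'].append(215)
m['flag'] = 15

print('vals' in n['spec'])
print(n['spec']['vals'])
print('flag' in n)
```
True
[101, 14, 178, 78, 215]
False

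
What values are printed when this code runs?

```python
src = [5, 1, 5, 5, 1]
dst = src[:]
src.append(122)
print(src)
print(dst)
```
[5, 1, 5, 5, 1, 122]
[5, 1, 5, 5, 1]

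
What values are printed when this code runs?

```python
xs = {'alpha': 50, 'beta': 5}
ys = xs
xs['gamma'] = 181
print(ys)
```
{'alpha': 50, 'beta': 5, 'gamma': 181}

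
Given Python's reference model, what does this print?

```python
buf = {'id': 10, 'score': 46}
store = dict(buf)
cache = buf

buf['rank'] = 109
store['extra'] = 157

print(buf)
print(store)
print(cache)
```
{'id': 10, 'score': 46, 'rank': 109}
{'id': 10, 'score': 46, 'extra': 157}
{'id': 10, 'score': 46, 'rank': 109}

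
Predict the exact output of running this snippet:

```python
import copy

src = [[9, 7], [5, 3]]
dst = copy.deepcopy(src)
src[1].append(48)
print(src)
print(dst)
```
[[9, 7], [5, 3, 48]]
[[9, 7], [5, 3]]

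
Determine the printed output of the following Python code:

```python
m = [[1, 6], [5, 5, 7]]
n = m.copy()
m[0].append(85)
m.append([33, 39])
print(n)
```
[[1, 6, 85], [5, 5, 7]]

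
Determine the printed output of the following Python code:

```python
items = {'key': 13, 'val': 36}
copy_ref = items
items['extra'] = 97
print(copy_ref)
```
{'key': 13, 'val': 36, 'extra': 97}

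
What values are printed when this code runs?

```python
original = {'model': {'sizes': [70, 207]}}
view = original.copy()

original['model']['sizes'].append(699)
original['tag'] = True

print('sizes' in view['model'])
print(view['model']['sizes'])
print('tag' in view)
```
True
[70, 207, 699]
False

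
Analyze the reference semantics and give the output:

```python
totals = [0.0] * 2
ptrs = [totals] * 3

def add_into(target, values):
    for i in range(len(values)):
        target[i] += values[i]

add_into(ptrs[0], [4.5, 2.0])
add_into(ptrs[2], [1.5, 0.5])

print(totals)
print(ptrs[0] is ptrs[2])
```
[6.0, 2.5]
True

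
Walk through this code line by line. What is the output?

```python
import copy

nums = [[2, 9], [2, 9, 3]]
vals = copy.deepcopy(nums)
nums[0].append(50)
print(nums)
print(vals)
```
[[2, 9, 50], [2, 9, 3]]
[[2, 9], [2, 9, 3]]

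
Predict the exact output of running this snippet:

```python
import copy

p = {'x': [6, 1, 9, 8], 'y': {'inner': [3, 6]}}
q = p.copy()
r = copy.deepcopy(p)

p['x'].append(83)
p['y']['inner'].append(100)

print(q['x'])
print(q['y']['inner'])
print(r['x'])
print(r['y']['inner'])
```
[6, 1, 9, 8, 83]
[3, 6, 100]
[6, 1, 9, 8]
[3, 6]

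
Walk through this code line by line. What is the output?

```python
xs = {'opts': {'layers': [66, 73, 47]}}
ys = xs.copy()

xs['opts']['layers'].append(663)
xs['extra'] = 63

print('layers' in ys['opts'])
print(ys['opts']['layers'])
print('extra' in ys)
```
True
[66, 73, 47, 663]
False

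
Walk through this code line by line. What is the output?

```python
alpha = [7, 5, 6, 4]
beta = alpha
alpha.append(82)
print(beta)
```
[7, 5, 6, 4, 82]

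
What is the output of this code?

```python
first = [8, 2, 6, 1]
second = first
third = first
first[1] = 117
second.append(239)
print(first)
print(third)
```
[8, 117, 6, 1, 239]
[8, 117, 6, 1, 239]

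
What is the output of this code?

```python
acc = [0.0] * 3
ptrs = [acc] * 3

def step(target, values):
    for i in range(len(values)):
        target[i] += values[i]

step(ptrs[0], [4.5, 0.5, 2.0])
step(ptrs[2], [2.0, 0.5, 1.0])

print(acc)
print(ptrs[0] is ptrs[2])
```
[6.5, 1.0, 3.0]
True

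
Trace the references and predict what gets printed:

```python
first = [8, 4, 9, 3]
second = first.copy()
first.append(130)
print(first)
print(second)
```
[8, 4, 9, 3, 130]
[8, 4, 9, 3]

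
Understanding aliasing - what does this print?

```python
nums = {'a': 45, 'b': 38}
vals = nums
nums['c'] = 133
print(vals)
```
{'a': 45, 'b': 38, 'c': 133}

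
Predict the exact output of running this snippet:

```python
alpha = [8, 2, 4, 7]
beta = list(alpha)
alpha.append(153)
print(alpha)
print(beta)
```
[8, 2, 4, 7, 153]
[8, 2, 4, 7]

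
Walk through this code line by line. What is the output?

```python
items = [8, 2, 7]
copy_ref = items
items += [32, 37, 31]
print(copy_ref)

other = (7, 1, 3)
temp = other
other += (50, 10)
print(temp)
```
[8, 2, 7, 32, 37, 31]
(7, 1, 3)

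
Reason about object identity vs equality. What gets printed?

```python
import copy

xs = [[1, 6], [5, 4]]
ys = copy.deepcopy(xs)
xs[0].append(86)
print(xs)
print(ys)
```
[[1, 6, 86], [5, 4]]
[[1, 6], [5, 4]]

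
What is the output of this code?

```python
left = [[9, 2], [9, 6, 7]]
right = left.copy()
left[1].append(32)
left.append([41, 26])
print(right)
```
[[9, 2], [9, 6, 7, 32]]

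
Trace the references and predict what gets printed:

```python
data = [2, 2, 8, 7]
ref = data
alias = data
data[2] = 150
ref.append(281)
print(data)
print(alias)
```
[2, 2, 150, 7, 281]
[2, 2, 150, 7, 281]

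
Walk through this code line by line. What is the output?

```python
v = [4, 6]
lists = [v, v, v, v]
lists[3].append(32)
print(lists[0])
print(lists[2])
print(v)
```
[4, 6, 32]
[4, 6, 32]
[4, 6, 32]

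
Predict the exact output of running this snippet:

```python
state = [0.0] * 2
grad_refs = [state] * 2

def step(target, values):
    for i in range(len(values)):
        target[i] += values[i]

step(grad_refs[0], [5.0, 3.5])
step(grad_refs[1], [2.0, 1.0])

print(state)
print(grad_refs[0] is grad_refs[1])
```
[7.0, 4.5]
True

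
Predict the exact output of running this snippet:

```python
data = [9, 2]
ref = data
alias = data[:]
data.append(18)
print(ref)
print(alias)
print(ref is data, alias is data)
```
[9, 2, 18]
[9, 2]
True False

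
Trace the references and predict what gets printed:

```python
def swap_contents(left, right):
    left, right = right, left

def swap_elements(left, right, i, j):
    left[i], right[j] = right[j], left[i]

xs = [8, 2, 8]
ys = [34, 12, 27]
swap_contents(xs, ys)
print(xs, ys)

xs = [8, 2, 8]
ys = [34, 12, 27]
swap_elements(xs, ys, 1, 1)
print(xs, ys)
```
[8, 2, 8] [34, 12, 27]
[8, 12, 8] [34, 2, 27]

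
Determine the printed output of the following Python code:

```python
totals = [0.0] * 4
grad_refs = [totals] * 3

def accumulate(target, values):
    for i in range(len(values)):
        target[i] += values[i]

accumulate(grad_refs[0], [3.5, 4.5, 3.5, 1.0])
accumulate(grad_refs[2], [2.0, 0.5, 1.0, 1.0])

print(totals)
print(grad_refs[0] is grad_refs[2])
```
[5.5, 5.0, 4.5, 2.0]
True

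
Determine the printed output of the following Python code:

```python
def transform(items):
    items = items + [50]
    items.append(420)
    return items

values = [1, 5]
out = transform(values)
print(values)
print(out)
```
[1, 5]
[1, 5, 50, 420]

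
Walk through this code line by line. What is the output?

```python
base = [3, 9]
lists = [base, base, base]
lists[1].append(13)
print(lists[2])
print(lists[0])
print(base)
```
[3, 9, 13]
[3, 9, 13]
[3, 9, 13]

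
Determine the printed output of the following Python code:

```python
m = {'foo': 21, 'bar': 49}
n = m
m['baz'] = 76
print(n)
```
{'foo': 21, 'bar': 49, 'baz': 76}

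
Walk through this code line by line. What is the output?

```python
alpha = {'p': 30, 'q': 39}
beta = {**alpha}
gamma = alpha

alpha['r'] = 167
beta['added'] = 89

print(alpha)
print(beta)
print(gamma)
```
{'p': 30, 'q': 39, 'r': 167}
{'p': 30, 'q': 39, 'added': 89}
{'p': 30, 'q': 39, 'r': 167}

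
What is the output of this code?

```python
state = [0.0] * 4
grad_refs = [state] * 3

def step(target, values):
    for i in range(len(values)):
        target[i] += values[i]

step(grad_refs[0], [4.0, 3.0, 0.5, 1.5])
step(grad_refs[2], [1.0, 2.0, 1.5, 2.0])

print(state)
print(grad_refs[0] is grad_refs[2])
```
[5.0, 5.0, 2.0, 3.5]
True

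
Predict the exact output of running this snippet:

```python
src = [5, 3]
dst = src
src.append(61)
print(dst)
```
[5, 3, 61]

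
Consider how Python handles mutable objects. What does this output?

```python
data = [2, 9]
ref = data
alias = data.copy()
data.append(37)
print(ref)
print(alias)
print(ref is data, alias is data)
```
[2, 9, 37]
[2, 9]
True False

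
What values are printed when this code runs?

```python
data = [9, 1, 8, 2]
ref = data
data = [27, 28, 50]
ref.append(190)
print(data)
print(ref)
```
[27, 28, 50]
[9, 1, 8, 2, 190]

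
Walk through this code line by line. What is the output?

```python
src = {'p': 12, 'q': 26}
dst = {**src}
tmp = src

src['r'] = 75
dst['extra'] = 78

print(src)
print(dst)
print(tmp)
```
{'p': 12, 'q': 26, 'r': 75}
{'p': 12, 'q': 26, 'extra': 78}
{'p': 12, 'q': 26, 'r': 75}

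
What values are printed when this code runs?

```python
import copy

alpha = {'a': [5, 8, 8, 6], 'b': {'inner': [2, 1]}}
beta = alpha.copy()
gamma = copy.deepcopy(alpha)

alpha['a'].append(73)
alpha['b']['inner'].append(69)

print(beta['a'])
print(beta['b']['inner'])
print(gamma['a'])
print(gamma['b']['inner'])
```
[5, 8, 8, 6, 73]
[2, 1, 69]
[5, 8, 8, 6]
[2, 1]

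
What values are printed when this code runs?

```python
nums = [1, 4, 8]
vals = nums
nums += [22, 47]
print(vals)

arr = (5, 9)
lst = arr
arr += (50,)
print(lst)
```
[1, 4, 8, 22, 47]
(5, 9)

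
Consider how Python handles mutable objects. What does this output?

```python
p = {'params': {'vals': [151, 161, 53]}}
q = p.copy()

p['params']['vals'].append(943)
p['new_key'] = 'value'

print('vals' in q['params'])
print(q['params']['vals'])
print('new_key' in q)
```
True
[151, 161, 53, 943]
False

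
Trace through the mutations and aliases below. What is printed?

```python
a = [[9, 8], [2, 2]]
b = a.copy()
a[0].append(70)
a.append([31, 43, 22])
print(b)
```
[[9, 8, 70], [2, 2]]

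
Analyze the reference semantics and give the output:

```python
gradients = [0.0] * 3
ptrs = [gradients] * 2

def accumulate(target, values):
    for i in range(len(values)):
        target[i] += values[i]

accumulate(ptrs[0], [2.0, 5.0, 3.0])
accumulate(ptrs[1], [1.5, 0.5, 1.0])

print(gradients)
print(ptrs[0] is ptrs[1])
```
[3.5, 5.5, 4.0]
True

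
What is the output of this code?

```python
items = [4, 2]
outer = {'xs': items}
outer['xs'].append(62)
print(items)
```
[4, 2, 62]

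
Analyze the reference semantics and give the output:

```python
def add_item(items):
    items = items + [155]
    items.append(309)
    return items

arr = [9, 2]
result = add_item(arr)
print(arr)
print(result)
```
[9, 2]
[9, 2, 155, 309]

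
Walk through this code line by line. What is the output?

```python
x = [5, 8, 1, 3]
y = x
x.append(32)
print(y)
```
[5, 8, 1, 3, 32]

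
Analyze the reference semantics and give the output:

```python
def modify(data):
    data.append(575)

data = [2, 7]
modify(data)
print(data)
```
[2, 7, 575]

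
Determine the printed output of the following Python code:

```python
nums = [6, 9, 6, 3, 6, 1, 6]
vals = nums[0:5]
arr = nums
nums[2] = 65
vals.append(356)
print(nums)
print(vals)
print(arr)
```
[6, 9, 65, 3, 6, 1, 6]
[6, 9, 6, 3, 6, 356]
[6, 9, 65, 3, 6, 1, 6]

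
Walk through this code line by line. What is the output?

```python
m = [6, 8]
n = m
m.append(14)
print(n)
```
[6, 8, 14]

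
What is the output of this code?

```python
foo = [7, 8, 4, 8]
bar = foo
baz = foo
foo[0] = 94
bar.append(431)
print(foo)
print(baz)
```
[94, 8, 4, 8, 431]
[94, 8, 4, 8, 431]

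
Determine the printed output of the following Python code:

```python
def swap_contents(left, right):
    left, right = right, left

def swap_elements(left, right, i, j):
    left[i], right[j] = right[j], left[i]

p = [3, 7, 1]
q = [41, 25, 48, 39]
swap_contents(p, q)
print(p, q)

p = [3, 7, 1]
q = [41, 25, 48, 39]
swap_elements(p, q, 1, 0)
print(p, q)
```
[3, 7, 1] [41, 25, 48, 39]
[3, 41, 1] [7, 25, 48, 39]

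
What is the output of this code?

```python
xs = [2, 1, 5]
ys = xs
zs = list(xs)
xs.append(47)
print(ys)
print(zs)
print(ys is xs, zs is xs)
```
[2, 1, 5, 47]
[2, 1, 5]
True False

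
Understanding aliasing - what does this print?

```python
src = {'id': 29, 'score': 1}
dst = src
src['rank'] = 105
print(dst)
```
{'id': 29, 'score': 1, 'rank': 105}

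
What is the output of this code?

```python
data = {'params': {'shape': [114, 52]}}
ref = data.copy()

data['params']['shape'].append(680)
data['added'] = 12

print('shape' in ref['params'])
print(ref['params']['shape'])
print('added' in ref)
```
True
[114, 52, 680]
False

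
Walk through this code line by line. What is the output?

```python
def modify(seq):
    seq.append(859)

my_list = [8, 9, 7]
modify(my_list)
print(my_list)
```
[8, 9, 7, 859]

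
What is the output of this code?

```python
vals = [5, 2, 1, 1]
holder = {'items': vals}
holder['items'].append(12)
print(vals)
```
[5, 2, 1, 1, 12]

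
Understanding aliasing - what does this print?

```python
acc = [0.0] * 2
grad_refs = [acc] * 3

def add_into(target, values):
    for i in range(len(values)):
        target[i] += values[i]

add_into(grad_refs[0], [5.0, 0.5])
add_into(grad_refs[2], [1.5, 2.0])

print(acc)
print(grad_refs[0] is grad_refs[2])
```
[6.5, 2.5]
True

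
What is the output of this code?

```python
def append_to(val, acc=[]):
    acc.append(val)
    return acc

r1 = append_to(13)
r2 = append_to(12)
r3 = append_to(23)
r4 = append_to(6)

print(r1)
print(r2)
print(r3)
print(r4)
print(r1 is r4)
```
[13, 12, 23, 6]
[13, 12, 23, 6]
[13, 12, 23, 6]
[13, 12, 23, 6]
True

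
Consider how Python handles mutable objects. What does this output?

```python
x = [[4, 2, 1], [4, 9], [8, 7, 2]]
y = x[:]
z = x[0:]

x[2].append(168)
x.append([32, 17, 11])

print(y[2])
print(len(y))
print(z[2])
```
[8, 7, 2, 168]
3
[8, 7, 2, 168]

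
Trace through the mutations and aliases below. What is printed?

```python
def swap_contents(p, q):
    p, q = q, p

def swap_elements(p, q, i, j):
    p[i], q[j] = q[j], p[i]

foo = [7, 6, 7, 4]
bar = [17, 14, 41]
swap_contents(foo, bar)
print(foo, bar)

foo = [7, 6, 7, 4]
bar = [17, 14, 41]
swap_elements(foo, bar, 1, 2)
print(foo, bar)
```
[7, 6, 7, 4] [17, 14, 41]
[7, 41, 7, 4] [17, 14, 6]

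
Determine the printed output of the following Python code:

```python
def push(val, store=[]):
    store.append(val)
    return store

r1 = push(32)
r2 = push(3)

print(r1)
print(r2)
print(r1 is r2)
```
[32, 3]
[32, 3]
True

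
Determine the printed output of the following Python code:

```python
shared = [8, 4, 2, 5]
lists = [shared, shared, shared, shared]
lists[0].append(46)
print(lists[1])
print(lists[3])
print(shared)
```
[8, 4, 2, 5, 46]
[8, 4, 2, 5, 46]
[8, 4, 2, 5, 46]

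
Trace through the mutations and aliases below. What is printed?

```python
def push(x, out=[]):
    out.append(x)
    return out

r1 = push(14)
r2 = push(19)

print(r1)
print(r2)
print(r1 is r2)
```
[14, 19]
[14, 19]
True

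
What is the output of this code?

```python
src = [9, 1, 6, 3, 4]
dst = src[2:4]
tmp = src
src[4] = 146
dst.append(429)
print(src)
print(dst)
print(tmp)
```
[9, 1, 6, 3, 146]
[6, 3, 429]
[9, 1, 6, 3, 146]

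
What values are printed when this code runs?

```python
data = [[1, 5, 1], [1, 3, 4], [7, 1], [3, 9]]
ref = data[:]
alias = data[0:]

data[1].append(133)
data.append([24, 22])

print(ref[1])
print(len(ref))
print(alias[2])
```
[1, 3, 4, 133]
4
[7, 1]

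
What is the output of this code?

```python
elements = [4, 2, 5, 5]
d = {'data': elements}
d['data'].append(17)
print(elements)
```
[4, 2, 5, 5, 17]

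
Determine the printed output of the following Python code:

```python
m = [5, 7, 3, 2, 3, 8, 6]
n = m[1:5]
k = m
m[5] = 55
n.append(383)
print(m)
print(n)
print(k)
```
[5, 7, 3, 2, 3, 55, 6]
[7, 3, 2, 3, 383]
[5, 7, 3, 2, 3, 55, 6]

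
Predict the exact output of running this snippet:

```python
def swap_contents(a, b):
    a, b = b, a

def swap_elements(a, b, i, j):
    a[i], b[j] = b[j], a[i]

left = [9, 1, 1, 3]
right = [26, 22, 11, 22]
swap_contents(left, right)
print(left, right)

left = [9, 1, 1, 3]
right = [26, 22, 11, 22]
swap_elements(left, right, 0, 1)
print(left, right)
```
[9, 1, 1, 3] [26, 22, 11, 22]
[22, 1, 1, 3] [26, 9, 11, 22]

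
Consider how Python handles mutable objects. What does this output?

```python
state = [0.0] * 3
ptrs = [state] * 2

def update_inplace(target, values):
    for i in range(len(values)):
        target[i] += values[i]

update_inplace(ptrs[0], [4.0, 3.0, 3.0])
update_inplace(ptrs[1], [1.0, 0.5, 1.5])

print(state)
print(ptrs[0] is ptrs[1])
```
[5.0, 3.5, 4.5]
True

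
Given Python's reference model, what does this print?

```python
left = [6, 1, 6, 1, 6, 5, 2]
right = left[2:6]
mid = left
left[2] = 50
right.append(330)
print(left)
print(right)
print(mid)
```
[6, 1, 50, 1, 6, 5, 2]
[6, 1, 6, 5, 330]
[6, 1, 50, 1, 6, 5, 2]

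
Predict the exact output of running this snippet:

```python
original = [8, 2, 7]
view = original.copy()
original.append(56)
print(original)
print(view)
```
[8, 2, 7, 56]
[8, 2, 7]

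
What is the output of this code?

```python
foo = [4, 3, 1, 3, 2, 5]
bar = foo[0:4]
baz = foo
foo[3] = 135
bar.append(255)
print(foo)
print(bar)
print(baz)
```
[4, 3, 1, 135, 2, 5]
[4, 3, 1, 3, 255]
[4, 3, 1, 135, 2, 5]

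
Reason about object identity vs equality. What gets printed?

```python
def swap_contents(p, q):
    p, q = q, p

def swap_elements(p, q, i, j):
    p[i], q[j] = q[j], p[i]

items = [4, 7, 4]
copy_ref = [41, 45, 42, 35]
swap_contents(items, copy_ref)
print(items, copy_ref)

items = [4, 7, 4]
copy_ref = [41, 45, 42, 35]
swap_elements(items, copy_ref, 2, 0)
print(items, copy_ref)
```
[4, 7, 4] [41, 45, 42, 35]
[4, 7, 41] [4, 45, 42, 35]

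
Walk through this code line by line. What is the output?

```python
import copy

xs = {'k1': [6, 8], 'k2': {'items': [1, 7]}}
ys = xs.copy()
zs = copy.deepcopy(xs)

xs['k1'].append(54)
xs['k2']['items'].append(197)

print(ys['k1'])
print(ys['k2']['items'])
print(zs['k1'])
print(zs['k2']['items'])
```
[6, 8, 54]
[1, 7, 197]
[6, 8]
[1, 7]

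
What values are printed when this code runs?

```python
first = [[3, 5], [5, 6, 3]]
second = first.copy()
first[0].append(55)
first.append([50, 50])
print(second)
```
[[3, 5, 55], [5, 6, 3]]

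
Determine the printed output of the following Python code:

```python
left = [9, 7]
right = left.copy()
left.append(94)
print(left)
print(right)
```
[9, 7, 94]
[9, 7]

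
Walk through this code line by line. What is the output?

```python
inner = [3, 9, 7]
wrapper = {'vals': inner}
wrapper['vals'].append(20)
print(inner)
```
[3, 9, 7, 20]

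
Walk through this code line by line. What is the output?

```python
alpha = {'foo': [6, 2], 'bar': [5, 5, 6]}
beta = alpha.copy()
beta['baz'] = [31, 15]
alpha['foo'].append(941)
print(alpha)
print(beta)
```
{'foo': [6, 2, 941], 'bar': [5, 5, 6]}
{'foo': [6, 2, 941], 'bar': [5, 5, 6], 'baz': [31, 15]}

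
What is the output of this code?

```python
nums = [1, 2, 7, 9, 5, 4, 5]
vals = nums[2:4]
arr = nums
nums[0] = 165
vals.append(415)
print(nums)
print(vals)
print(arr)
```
[165, 2, 7, 9, 5, 4, 5]
[7, 9, 415]
[165, 2, 7, 9, 5, 4, 5]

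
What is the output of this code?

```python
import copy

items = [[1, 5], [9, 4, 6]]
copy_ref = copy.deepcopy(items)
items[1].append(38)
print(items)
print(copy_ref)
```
[[1, 5], [9, 4, 6, 38]]
[[1, 5], [9, 4, 6]]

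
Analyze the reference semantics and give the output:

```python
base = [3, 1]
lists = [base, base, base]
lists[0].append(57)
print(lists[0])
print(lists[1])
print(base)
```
[3, 1, 57]
[3, 1, 57]
[3, 1, 57]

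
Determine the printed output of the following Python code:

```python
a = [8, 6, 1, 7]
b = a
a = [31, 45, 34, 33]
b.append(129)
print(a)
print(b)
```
[31, 45, 34, 33]
[8, 6, 1, 7, 129]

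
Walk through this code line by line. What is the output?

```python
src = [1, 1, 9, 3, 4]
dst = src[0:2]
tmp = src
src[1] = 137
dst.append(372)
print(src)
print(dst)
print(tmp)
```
[1, 137, 9, 3, 4]
[1, 1, 372]
[1, 137, 9, 3, 4]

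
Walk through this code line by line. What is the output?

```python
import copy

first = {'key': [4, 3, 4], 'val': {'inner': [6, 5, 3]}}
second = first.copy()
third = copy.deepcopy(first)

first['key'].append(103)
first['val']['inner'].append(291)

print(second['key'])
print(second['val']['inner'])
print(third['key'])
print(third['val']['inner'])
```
[4, 3, 4, 103]
[6, 5, 3, 291]
[4, 3, 4]
[6, 5, 3]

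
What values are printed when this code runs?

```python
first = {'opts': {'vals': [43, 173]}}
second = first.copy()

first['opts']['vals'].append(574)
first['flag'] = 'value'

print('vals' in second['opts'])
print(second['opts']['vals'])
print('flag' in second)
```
True
[43, 173, 574]
False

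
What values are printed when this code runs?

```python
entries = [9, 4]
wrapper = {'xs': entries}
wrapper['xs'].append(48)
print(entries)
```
[9, 4, 48]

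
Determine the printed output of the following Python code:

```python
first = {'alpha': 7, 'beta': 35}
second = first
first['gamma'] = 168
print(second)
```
{'alpha': 7, 'beta': 35, 'gamma': 168}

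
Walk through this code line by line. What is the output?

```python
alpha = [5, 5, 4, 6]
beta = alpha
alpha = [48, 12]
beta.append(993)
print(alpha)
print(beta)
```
[48, 12]
[5, 5, 4, 6, 993]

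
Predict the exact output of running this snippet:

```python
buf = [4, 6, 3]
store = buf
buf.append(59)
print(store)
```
[4, 6, 3, 59]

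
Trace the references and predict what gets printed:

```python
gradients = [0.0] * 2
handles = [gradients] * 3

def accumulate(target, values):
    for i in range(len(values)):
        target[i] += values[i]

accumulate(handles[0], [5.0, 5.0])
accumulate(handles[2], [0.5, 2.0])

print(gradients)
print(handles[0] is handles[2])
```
[5.5, 7.0]
True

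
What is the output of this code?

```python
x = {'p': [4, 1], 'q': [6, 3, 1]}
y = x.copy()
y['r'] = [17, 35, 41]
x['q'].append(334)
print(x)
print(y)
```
{'p': [4, 1], 'q': [6, 3, 1, 334]}
{'p': [4, 1], 'q': [6, 3, 1, 334], 'r': [17, 35, 41]}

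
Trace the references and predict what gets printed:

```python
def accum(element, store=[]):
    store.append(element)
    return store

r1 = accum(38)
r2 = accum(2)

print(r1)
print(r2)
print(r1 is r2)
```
[38, 2]
[38, 2]
True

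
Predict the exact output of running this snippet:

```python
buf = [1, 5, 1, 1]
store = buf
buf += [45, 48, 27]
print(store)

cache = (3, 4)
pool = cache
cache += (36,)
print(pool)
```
[1, 5, 1, 1, 45, 48, 27]
(3, 4)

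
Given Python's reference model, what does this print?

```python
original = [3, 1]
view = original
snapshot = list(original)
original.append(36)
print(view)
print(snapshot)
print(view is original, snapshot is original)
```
[3, 1, 36]
[3, 1]
True False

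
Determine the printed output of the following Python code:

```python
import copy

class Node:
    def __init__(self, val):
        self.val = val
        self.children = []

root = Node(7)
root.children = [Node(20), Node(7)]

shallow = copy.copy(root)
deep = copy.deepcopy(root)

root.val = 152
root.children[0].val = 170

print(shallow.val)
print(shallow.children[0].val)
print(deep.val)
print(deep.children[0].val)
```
7
170
7
20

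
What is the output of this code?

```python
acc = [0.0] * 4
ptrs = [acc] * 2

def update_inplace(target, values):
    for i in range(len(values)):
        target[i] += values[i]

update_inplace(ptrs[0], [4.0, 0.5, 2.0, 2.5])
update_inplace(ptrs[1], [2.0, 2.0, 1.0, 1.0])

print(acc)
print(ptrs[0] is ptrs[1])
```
[6.0, 2.5, 3.0, 3.5]
True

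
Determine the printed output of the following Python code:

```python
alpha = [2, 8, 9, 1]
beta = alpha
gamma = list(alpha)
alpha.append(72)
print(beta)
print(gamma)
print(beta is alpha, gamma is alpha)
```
[2, 8, 9, 1, 72]
[2, 8, 9, 1]
True False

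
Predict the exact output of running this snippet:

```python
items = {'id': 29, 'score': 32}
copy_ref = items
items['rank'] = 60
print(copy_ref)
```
{'id': 29, 'score': 32, 'rank': 60}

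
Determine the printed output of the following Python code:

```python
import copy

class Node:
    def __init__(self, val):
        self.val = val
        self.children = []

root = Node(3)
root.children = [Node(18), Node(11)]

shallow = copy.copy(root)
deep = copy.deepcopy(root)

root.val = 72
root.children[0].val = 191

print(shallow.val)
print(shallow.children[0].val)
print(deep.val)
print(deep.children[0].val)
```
3
191
3
18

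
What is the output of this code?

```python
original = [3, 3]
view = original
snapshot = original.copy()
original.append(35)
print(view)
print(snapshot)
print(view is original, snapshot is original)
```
[3, 3, 35]
[3, 3]
True False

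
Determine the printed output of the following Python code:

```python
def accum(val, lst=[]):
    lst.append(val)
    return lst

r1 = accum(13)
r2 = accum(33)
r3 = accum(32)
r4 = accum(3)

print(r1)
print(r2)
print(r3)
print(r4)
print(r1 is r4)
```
[13, 33, 32, 3]
[13, 33, 32, 3]
[13, 33, 32, 3]
[13, 33, 32, 3]
True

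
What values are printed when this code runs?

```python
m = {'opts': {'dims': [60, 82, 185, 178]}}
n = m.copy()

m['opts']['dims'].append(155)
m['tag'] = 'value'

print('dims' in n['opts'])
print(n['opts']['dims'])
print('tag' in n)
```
True
[60, 82, 185, 178, 155]
False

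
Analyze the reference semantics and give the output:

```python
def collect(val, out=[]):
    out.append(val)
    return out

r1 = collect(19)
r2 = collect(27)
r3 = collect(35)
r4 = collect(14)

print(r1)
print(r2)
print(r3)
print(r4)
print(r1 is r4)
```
[19, 27, 35, 14]
[19, 27, 35, 14]
[19, 27, 35, 14]
[19, 27, 35, 14]
True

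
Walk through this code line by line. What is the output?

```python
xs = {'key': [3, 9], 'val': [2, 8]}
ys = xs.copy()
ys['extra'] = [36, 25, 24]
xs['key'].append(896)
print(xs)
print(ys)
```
{'key': [3, 9, 896], 'val': [2, 8]}
{'key': [3, 9, 896], 'val': [2, 8], 'extra': [36, 25, 24]}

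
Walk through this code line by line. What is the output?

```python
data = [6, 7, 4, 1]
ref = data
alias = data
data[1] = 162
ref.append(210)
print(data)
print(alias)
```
[6, 162, 4, 1, 210]
[6, 162, 4, 1, 210]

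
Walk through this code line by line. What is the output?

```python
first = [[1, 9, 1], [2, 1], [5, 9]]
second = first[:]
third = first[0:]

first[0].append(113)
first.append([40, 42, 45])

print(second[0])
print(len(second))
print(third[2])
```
[1, 9, 1, 113]
3
[5, 9]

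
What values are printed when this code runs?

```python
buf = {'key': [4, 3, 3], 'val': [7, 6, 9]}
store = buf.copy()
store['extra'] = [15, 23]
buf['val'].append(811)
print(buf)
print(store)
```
{'key': [4, 3, 3], 'val': [7, 6, 9, 811]}
{'key': [4, 3, 3], 'val': [7, 6, 9, 811], 'extra': [15, 23]}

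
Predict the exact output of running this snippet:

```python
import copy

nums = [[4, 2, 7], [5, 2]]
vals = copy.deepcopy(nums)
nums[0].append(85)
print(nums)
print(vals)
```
[[4, 2, 7, 85], [5, 2]]
[[4, 2, 7], [5, 2]]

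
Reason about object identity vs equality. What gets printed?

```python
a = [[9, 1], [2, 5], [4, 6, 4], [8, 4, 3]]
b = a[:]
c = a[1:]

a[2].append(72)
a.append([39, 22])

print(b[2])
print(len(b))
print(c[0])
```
[4, 6, 4, 72]
4
[2, 5]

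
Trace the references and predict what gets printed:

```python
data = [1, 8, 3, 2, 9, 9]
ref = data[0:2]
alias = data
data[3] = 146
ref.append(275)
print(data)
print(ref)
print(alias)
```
[1, 8, 3, 146, 9, 9]
[1, 8, 275]
[1, 8, 3, 146, 9, 9]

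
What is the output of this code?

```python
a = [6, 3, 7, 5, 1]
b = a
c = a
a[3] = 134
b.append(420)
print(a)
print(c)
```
[6, 3, 7, 134, 1, 420]
[6, 3, 7, 134, 1, 420]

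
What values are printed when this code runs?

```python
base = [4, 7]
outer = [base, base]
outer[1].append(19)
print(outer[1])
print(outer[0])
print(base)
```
[4, 7, 19]
[4, 7, 19]
[4, 7, 19]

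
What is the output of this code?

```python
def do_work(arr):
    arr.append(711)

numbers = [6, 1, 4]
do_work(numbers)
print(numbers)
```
[6, 1, 4, 711]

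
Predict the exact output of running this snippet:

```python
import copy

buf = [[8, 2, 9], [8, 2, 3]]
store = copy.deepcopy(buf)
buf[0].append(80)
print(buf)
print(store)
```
[[8, 2, 9, 80], [8, 2, 3]]
[[8, 2, 9], [8, 2, 3]]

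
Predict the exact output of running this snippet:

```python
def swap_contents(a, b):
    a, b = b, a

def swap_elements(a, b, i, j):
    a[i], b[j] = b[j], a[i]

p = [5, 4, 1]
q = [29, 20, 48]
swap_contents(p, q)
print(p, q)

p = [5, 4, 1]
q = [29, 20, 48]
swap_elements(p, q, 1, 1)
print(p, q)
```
[5, 4, 1] [29, 20, 48]
[5, 20, 1] [29, 4, 48]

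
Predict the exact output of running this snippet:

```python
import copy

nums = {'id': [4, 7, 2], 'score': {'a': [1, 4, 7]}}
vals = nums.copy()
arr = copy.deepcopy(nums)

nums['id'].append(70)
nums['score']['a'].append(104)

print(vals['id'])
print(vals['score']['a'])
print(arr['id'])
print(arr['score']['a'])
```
[4, 7, 2, 70]
[1, 4, 7, 104]
[4, 7, 2]
[1, 4, 7]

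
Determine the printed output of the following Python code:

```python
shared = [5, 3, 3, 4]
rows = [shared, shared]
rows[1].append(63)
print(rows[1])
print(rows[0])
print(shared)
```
[5, 3, 3, 4, 63]
[5, 3, 3, 4, 63]
[5, 3, 3, 4, 63]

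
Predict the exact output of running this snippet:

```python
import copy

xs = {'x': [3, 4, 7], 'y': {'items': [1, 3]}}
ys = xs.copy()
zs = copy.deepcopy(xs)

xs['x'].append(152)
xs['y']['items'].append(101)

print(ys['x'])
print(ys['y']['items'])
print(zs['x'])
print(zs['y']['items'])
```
[3, 4, 7, 152]
[1, 3, 101]
[3, 4, 7]
[1, 3]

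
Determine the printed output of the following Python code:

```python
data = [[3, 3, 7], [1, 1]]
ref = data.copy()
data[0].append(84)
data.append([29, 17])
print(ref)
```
[[3, 3, 7, 84], [1, 1]]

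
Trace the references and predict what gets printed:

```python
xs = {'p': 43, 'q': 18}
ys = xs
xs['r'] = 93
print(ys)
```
{'p': 43, 'q': 18, 'r': 93}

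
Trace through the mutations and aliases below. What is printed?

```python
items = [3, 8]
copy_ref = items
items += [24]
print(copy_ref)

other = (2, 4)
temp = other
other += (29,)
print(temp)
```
[3, 8, 24]
(2, 4)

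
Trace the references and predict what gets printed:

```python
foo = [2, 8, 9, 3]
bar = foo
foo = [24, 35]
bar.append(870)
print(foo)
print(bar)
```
[24, 35]
[2, 8, 9, 3, 870]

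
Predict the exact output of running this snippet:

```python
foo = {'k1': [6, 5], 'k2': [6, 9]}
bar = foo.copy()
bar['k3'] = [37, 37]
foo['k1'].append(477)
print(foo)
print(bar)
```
{'k1': [6, 5, 477], 'k2': [6, 9]}
{'k1': [6, 5, 477], 'k2': [6, 9], 'k3': [37, 37]}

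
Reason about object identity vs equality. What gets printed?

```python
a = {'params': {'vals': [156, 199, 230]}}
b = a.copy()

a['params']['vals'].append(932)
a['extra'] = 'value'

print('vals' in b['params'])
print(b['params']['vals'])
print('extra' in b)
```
True
[156, 199, 230, 932]
False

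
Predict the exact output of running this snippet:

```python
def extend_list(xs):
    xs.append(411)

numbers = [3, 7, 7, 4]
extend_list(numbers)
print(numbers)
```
[3, 7, 7, 4, 411]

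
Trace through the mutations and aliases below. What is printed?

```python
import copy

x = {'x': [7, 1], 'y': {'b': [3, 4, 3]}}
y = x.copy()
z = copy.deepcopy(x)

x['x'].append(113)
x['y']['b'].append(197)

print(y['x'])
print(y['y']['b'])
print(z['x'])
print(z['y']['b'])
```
[7, 1, 113]
[3, 4, 3, 197]
[7, 1]
[3, 4, 3]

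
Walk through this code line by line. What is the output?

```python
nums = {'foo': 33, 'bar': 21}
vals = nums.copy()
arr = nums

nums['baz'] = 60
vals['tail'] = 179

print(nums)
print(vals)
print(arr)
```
{'foo': 33, 'bar': 21, 'baz': 60}
{'foo': 33, 'bar': 21, 'tail': 179}
{'foo': 33, 'bar': 21, 'baz': 60}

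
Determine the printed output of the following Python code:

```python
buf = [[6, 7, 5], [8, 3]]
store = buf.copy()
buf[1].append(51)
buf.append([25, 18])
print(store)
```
[[6, 7, 5], [8, 3, 51]]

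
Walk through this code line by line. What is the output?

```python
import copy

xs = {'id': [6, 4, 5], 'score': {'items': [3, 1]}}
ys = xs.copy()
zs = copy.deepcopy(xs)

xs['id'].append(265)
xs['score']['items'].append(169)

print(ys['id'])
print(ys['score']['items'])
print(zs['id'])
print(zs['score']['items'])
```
[6, 4, 5, 265]
[3, 1, 169]
[6, 4, 5]
[3, 1]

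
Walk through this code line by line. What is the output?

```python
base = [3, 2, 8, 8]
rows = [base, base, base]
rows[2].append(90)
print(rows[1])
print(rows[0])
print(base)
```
[3, 2, 8, 8, 90]
[3, 2, 8, 8, 90]
[3, 2, 8, 8, 90]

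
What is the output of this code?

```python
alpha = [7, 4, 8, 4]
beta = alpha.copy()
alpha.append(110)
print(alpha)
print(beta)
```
[7, 4, 8, 4, 110]
[7, 4, 8, 4]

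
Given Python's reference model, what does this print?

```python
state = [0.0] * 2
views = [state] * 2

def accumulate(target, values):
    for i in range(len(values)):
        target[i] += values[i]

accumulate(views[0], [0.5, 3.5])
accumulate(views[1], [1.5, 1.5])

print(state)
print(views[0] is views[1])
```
[2.0, 5.0]
True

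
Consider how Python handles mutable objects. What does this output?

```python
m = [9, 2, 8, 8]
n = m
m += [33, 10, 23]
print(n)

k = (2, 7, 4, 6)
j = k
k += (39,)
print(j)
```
[9, 2, 8, 8, 33, 10, 23]
(2, 7, 4, 6)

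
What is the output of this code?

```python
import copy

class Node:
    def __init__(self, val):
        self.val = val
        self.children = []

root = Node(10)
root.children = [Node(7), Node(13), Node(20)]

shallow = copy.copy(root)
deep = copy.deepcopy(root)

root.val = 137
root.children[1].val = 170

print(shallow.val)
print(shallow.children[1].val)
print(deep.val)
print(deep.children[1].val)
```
10
170
10
13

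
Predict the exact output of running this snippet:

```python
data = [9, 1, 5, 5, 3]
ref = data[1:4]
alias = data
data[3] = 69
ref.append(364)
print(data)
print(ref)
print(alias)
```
[9, 1, 5, 69, 3]
[1, 5, 5, 364]
[9, 1, 5, 69, 3]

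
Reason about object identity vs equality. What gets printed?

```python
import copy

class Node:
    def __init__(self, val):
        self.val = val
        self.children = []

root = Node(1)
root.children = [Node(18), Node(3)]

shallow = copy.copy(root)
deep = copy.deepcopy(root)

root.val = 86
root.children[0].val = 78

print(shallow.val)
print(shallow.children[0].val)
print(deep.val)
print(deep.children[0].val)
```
1
78
1
18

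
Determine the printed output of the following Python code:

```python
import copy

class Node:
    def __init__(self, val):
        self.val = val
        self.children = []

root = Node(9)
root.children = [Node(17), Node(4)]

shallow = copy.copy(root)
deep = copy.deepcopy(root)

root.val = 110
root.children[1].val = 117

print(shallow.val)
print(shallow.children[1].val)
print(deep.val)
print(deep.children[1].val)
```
9
117
9
4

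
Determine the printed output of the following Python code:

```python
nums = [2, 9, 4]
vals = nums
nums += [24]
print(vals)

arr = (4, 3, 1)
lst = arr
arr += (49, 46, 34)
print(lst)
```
[2, 9, 4, 24]
(4, 3, 1)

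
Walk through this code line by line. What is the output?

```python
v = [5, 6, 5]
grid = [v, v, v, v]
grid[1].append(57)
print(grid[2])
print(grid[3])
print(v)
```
[5, 6, 5, 57]
[5, 6, 5, 57]
[5, 6, 5, 57]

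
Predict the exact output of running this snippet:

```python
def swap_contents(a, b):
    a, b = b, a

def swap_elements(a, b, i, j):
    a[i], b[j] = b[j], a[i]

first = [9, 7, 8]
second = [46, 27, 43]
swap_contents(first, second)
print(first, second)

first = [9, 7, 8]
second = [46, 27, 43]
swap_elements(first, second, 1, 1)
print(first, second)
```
[9, 7, 8] [46, 27, 43]
[9, 27, 8] [46, 7, 43]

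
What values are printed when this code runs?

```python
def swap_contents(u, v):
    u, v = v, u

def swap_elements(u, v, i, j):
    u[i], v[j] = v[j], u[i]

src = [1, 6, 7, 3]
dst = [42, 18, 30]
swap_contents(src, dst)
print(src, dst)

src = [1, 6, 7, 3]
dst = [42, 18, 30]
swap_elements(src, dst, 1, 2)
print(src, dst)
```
[1, 6, 7, 3] [42, 18, 30]
[1, 30, 7, 3] [42, 18, 6]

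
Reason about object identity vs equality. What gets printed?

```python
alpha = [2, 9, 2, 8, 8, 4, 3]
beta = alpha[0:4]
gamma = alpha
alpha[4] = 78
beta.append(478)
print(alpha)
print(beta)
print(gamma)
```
[2, 9, 2, 8, 78, 4, 3]
[2, 9, 2, 8, 478]
[2, 9, 2, 8, 78, 4, 3]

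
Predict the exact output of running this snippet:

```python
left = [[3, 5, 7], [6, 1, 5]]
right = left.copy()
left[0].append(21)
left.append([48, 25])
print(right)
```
[[3, 5, 7, 21], [6, 1, 5]]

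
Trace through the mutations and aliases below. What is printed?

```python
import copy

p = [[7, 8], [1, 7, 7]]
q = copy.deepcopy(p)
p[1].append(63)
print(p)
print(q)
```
[[7, 8], [1, 7, 7, 63]]
[[7, 8], [1, 7, 7]]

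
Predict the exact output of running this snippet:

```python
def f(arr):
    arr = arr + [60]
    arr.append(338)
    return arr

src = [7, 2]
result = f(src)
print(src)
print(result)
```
[7, 2]
[7, 2, 60, 338]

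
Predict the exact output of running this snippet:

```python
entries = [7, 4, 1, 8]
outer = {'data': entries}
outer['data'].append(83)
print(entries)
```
[7, 4, 1, 8, 83]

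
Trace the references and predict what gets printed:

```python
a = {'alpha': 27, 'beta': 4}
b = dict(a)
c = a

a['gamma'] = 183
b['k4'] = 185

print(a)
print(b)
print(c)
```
{'alpha': 27, 'beta': 4, 'gamma': 183}
{'alpha': 27, 'beta': 4, 'k4': 185}
{'alpha': 27, 'beta': 4, 'gamma': 183}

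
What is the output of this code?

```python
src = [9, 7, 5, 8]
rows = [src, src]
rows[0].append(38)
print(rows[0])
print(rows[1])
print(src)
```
[9, 7, 5, 8, 38]
[9, 7, 5, 8, 38]
[9, 7, 5, 8, 38]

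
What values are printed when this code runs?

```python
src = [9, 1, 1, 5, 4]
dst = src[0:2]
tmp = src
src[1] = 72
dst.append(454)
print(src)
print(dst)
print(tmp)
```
[9, 72, 1, 5, 4]
[9, 1, 454]
[9, 72, 1, 5, 4]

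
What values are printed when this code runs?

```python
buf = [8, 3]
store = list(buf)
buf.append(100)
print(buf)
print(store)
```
[8, 3, 100]
[8, 3]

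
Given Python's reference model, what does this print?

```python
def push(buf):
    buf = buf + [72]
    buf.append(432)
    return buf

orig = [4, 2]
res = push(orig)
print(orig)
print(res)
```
[4, 2]
[4, 2, 72, 432]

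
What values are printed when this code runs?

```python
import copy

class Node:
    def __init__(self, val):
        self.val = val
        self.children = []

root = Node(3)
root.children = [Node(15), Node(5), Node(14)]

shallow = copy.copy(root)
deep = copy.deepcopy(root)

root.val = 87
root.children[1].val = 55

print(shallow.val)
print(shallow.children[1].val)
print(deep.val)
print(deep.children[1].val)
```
3
55
3
5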